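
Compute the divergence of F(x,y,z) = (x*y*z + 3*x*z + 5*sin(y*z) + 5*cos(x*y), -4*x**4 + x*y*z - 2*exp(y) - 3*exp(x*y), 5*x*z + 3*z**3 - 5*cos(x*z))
x*z - 3*x*exp(x*y) + 5*x*sin(x*z) + 5*x + y*z - 5*y*sin(x*y) + 9*z**2 + 3*z - 2*exp(y)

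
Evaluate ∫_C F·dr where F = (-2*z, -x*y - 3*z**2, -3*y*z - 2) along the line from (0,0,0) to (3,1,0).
-1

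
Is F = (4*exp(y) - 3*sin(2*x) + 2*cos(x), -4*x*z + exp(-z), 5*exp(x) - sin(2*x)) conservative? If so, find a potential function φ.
No, ∇×F = (4*x + exp(-z), -5*exp(x) + 2*cos(2*x), -4*z - 4*exp(y)) ≠ 0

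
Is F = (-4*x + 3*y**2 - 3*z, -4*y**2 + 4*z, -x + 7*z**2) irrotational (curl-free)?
No, ∇×F = (-4, -2, -6*y)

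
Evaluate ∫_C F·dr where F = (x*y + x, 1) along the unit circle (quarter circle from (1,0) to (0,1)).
1/6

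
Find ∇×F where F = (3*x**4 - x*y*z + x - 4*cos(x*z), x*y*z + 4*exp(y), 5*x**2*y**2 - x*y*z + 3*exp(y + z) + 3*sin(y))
(10*x**2*y - x*y - x*z + 3*exp(y + z) + 3*cos(y), -10*x*y**2 - x*y + 4*x*sin(x*z) + y*z, z*(x + y))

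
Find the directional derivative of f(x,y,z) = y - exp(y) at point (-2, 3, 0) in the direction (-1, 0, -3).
0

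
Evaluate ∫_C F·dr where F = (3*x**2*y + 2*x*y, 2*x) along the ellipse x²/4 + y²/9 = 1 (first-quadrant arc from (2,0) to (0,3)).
-8 - 3*pi/2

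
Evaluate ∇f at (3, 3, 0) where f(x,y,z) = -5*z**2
(0, 0, 0)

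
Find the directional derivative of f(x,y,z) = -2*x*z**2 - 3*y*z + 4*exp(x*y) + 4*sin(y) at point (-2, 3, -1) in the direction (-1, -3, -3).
4*sqrt(19)*(3 - 3*exp(6)*cos(3) + 11*exp(6))*exp(-6)/19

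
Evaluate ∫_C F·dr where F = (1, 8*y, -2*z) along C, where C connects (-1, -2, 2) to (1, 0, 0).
-10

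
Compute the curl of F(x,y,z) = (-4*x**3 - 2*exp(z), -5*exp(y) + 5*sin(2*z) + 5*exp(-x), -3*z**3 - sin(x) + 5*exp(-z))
(-10*cos(2*z), -2*exp(z) + cos(x), -5*exp(-x))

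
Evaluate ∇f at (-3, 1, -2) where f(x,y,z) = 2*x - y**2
(2, -2, 0)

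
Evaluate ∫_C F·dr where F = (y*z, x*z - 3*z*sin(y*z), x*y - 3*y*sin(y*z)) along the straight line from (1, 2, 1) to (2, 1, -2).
-6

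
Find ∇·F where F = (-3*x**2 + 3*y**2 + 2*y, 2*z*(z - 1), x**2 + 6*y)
-6*x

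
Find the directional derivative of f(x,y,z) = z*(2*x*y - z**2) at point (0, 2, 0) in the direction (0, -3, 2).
0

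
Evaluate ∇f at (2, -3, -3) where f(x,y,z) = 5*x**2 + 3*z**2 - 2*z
(20, 0, -20)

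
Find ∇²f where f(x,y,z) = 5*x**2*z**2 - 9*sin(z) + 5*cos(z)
10*x**2 + 10*z**2 + 9*sin(z) - 5*cos(z)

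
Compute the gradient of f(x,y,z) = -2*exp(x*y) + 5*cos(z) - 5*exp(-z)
(-2*y*exp(x*y), -2*x*exp(x*y), -5*sin(z) + 5*exp(-z))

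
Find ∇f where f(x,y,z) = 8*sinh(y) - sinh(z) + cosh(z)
(0, 8*cosh(y), sinh(z) - cosh(z))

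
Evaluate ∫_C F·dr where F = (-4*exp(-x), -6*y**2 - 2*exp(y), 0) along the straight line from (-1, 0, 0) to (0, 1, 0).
4 - 6*E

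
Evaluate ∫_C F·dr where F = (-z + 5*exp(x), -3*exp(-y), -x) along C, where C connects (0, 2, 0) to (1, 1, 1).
-6 - 3*exp(-2) + 3*exp(-1) + 5*E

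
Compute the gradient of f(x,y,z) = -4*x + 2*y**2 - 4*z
(-4, 4*y, -4)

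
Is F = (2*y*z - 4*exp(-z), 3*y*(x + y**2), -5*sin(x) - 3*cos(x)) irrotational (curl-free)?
No, ∇×F = (0, 2*y - 3*sin(x) + 5*cos(x) + 4*exp(-z), 3*y - 2*z)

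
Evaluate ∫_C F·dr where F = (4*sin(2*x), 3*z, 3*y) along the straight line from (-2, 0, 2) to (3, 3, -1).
-9 - 2*cos(6) + 2*cos(4)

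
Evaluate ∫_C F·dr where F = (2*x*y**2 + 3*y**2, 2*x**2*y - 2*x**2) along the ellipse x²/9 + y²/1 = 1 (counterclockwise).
0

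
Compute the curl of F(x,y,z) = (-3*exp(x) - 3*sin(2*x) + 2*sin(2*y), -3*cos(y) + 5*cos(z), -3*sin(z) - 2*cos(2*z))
(5*sin(z), 0, -4*cos(2*y))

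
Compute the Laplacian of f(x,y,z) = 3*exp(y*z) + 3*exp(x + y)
3*y**2*exp(y*z) + 3*z**2*exp(y*z) + 6*exp(x + y)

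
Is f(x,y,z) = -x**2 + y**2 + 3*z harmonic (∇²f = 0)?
Yes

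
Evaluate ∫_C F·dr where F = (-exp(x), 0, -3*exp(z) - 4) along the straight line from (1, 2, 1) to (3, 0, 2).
-3*exp(2) - exp(3) - 4 + 4*E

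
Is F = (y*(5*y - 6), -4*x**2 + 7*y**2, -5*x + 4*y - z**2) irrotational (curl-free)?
No, ∇×F = (4, 5, -8*x - 10*y + 6)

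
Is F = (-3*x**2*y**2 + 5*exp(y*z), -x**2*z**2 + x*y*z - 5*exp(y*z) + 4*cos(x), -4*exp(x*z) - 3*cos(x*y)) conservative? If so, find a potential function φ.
No, ∇×F = (2*x**2*z - x*y + 3*x*sin(x*y) + 5*y*exp(y*z), 5*y*exp(y*z) - 3*y*sin(x*y) + 4*z*exp(x*z), 6*x**2*y - 2*x*z**2 + y*z - 5*z*exp(y*z) - 4*sin(x)) ≠ 0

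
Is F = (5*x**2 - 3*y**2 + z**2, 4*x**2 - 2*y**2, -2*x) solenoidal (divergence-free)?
No, ∇·F = 10*x - 4*y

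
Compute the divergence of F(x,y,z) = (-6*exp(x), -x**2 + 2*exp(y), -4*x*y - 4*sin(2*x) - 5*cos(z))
-6*exp(x) + 2*exp(y) + 5*sin(z)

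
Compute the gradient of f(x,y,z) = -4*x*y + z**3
(-4*y, -4*x, 3*z**2)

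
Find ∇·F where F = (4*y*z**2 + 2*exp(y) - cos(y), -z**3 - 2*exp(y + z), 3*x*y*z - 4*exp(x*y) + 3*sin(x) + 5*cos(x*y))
3*x*y - 2*exp(y + z)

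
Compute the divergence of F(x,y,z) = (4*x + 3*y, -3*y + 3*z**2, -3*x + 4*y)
1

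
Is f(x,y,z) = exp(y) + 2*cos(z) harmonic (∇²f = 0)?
No, ∇²f = exp(y) - 2*cos(z)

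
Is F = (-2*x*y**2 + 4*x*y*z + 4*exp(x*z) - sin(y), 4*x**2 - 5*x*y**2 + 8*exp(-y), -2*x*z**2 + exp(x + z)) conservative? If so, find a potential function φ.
No, ∇×F = (0, 4*x*y + 4*x*exp(x*z) + 2*z**2 - exp(x + z), 4*x*y - 4*x*z + 8*x - 5*y**2 + cos(y)) ≠ 0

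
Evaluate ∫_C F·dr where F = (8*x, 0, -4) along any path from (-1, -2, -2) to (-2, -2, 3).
-8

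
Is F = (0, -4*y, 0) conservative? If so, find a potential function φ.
Yes, F is conservative. φ = -2*y**2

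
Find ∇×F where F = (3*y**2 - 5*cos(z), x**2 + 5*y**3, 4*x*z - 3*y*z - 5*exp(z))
(-3*z, -4*z + 5*sin(z), 2*x - 6*y)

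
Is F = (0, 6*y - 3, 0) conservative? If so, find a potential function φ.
Yes, F is conservative. φ = 3*y*(y - 1)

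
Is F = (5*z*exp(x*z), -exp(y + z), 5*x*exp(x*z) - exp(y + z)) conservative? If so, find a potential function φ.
Yes, F is conservative. φ = 5*exp(x*z) - exp(y + z)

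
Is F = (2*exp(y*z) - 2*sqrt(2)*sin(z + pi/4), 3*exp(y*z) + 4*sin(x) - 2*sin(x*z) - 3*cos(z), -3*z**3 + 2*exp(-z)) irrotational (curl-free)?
No, ∇×F = (2*x*cos(x*z) - 3*y*exp(y*z) - 3*sin(z), 2*y*exp(y*z) - 2*sqrt(2)*cos(z + pi/4), -2*z*exp(y*z) - 2*z*cos(x*z) + 4*cos(x))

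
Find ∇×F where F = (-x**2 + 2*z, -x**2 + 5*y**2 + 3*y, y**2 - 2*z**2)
(2*y, 2, -2*x)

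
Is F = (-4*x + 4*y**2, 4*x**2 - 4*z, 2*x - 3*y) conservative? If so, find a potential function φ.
No, ∇×F = (1, -2, 8*x - 8*y) ≠ 0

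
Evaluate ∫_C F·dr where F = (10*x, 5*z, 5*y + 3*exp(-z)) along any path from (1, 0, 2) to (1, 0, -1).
3*(1 - exp(3))*exp(-2)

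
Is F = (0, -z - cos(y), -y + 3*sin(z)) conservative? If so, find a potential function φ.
Yes, F is conservative. φ = -y*z - sin(y) - 3*cos(z)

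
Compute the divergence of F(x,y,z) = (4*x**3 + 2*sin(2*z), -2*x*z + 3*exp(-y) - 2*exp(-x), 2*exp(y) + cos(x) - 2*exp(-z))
12*x**2 + 2*exp(-z) - 3*exp(-y)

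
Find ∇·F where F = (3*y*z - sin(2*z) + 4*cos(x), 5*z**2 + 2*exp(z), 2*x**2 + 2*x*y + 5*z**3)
15*z**2 - 4*sin(x)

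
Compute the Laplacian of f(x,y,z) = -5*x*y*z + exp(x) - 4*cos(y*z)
4*y**2*cos(y*z) + 4*z**2*cos(y*z) + exp(x)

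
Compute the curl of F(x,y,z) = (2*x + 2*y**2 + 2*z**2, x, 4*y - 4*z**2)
(4, 4*z, 1 - 4*y)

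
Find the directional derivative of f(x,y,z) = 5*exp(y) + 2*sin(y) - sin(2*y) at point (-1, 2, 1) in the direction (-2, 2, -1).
4*cos(2)/3 - 4*cos(4)/3 + 10*exp(2)/3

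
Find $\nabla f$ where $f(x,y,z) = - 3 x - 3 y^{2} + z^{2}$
(-3, -6*y, 2*z)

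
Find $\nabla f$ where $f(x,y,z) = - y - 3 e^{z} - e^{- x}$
(exp(-x), -1, -3*exp(z))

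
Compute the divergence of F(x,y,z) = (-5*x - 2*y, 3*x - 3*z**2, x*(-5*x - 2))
-5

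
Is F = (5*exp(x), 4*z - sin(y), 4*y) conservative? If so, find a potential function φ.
Yes, F is conservative. φ = 4*y*z + 5*exp(x) + cos(y)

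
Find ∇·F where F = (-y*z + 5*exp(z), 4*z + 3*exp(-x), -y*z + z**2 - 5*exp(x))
-y + 2*z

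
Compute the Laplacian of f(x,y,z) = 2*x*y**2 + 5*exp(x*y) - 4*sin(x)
x*(5*x*exp(x*y) + 4) + 5*y**2*exp(x*y) + 4*sin(x)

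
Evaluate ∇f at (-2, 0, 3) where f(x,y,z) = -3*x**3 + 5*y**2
(-36, 0, 0)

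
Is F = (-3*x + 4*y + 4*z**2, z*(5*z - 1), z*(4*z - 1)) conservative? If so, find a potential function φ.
No, ∇×F = (1 - 10*z, 8*z, -4) ≠ 0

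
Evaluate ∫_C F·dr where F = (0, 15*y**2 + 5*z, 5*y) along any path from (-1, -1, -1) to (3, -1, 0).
-5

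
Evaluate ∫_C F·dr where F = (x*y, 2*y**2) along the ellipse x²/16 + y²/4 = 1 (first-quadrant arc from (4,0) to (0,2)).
-16/3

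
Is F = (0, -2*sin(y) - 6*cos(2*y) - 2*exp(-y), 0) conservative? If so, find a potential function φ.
Yes, F is conservative. φ = -3*sin(2*y) + 2*cos(y) + 2*exp(-y)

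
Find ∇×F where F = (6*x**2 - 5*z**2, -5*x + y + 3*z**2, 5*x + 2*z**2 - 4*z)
(-6*z, -10*z - 5, -5)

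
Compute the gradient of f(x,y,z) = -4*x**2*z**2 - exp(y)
(-8*x*z**2, -exp(y), -8*x**2*z)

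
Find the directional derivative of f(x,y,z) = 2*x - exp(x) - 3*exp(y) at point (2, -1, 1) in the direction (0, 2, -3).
-6*sqrt(13)*exp(-1)/13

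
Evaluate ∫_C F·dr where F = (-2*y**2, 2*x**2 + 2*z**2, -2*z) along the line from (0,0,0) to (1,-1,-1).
-3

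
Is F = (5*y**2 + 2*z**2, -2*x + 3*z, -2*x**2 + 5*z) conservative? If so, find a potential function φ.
No, ∇×F = (-3, 4*x + 4*z, -10*y - 2) ≠ 0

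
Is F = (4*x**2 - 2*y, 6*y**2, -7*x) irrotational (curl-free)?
No, ∇×F = (0, 7, 2)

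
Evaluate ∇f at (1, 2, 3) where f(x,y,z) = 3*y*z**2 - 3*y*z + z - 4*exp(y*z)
(0, 18 - 12*exp(6), 31 - 8*exp(6))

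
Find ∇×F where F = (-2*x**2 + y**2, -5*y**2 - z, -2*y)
(-1, 0, -2*y)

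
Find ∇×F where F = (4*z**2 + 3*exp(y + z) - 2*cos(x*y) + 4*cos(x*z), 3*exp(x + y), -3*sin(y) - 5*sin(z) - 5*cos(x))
(-3*cos(y), -4*x*sin(x*z) + 8*z + 3*exp(y + z) - 5*sin(x), -2*x*sin(x*y) + 3*exp(x + y) - 3*exp(y + z))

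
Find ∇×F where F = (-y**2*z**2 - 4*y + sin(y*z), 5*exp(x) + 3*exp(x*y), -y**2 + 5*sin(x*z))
(-2*y, -2*y**2*z + y*cos(y*z) - 5*z*cos(x*z), 2*y*z**2 + 3*y*exp(x*y) - z*cos(y*z) + 5*exp(x) + 4)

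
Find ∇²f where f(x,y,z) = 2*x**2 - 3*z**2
-2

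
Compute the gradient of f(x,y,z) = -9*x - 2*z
(-9, 0, -2)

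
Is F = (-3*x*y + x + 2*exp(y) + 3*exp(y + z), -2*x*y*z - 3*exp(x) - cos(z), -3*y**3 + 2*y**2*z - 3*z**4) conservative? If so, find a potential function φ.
No, ∇×F = (2*x*y - 9*y**2 + 4*y*z - sin(z), 3*exp(y + z), 3*x - 2*y*z - 3*exp(x) - 2*exp(y) - 3*exp(y + z)) ≠ 0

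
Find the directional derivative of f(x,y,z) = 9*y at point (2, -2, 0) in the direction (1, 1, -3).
9*sqrt(11)/11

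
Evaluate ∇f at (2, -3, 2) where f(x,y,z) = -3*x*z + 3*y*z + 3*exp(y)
(-6, 3*exp(-3) + 6, -15)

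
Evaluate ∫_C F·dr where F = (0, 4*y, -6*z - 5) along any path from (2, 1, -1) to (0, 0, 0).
-4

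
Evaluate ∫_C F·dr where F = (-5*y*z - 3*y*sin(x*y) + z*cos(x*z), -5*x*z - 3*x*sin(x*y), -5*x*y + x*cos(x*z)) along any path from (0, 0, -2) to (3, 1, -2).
3*cos(3) - sin(6) + 27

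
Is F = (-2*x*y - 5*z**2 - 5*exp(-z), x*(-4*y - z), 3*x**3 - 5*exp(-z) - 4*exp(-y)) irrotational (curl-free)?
No, ∇×F = (x + 4*exp(-y), -9*x**2 - 10*z + 5*exp(-z), 2*x - 4*y - z)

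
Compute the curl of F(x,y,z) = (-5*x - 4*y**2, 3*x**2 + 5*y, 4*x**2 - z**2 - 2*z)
(0, -8*x, 6*x + 8*y)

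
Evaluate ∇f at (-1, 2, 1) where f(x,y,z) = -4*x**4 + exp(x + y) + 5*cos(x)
(E + 5*sin(1) + 16, E, 0)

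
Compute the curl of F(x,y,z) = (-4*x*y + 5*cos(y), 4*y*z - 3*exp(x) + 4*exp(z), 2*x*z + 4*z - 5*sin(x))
(-4*y - 4*exp(z), -2*z + 5*cos(x), 4*x - 3*exp(x) + 5*sin(y))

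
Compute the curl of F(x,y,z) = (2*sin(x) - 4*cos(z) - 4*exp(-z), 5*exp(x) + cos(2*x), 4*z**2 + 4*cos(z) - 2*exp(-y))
(2*exp(-y), 4*sin(z) + 4*exp(-z), 5*exp(x) - 2*sin(2*x))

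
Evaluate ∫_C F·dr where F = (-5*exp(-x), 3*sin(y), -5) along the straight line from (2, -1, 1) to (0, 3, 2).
-5*exp(-2) + 3*cos(1) - 3*cos(3)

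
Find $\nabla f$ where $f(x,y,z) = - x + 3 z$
(-1, 0, 3)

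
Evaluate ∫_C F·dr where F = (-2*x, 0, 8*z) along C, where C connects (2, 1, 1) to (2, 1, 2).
12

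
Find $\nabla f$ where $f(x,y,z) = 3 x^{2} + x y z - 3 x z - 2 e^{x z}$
(6*x + y*z - 2*z*exp(x*z) - 3*z, x*z, x*(y - 2*exp(x*z) - 3))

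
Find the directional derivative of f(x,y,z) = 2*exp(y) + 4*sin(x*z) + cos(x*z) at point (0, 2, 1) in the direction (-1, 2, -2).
-4/3 + 4*exp(2)/3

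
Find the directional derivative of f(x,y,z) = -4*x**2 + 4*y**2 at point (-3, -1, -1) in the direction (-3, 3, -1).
-96*sqrt(19)/19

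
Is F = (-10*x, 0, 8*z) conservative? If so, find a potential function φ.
Yes, F is conservative. φ = -5*x**2 + 4*z**2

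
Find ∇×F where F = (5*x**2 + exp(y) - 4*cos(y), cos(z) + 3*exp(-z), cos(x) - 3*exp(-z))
(sin(z) + 3*exp(-z), sin(x), -exp(y) - 4*sin(y))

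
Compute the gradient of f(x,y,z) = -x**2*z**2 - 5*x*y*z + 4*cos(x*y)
(-2*x*z**2 - 5*y*z - 4*y*sin(x*y), -x*(5*z + 4*sin(x*y)), x*(-2*x*z - 5*y))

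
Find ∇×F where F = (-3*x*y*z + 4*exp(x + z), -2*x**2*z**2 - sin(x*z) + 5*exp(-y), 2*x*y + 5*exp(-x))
(x*(4*x*z + cos(x*z) + 2), -3*x*y - 2*y + 4*exp(x + z) + 5*exp(-x), z*(-4*x*z + 3*x - cos(x*z)))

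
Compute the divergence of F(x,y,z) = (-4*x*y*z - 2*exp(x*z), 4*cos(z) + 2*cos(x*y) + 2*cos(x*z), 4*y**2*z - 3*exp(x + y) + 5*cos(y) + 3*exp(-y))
-2*x*sin(x*y) + 4*y**2 - 4*y*z - 2*z*exp(x*z)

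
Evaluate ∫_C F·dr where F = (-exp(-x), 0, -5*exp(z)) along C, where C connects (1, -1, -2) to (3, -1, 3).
(-5*exp(6) - exp(2) + 1 + 5*E)*exp(-3)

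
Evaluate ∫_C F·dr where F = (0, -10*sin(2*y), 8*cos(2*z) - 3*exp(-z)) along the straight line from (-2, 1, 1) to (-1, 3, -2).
-4*sin(2) - 3*exp(-1) - 5*cos(2) - 4*sin(4) + 5*cos(6) + 3*exp(2)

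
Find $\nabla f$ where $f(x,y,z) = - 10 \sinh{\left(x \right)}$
(-10*cosh(x), 0, 0)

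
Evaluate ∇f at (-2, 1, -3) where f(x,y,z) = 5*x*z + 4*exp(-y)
(-15, -4*exp(-1), -10)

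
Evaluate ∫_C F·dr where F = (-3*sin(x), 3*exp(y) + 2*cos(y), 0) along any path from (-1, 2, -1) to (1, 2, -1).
0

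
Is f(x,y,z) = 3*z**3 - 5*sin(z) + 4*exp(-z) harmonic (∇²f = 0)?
No, ∇²f = 18*z + 5*sin(z) + 4*exp(-z)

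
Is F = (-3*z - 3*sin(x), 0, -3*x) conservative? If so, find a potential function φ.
Yes, F is conservative. φ = -3*x*z + 3*cos(x)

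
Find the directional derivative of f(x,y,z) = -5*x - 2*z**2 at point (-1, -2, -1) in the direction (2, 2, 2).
-sqrt(3)/3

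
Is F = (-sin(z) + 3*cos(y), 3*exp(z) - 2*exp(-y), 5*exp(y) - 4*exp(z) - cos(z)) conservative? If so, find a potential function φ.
No, ∇×F = (5*exp(y) - 3*exp(z), -cos(z), 3*sin(y)) ≠ 0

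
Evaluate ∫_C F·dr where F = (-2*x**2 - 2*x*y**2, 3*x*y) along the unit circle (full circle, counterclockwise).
0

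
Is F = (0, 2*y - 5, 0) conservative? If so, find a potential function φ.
Yes, F is conservative. φ = y*(y - 5)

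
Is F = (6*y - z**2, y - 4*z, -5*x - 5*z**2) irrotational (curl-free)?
No, ∇×F = (4, 5 - 2*z, -6)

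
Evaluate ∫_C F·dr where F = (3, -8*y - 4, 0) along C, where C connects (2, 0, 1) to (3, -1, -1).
3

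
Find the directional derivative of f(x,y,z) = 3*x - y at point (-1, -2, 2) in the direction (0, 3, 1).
-3*sqrt(10)/10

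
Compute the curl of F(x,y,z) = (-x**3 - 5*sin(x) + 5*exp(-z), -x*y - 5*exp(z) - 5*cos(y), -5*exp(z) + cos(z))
(5*exp(z), -5*exp(-z), -y)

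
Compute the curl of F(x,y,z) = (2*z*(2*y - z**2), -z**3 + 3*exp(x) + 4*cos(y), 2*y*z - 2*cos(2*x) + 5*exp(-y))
(3*z**2 + 2*z - 5*exp(-y), 4*y - 6*z**2 - 4*sin(2*x), -4*z + 3*exp(x))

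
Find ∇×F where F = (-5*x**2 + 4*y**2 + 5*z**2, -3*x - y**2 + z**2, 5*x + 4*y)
(4 - 2*z, 10*z - 5, -8*y - 3)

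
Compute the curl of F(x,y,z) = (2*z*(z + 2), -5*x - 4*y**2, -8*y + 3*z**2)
(-8, 4*z + 4, -5)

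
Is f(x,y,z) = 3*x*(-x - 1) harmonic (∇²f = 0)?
No, ∇²f = -6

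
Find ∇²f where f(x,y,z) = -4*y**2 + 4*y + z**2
-6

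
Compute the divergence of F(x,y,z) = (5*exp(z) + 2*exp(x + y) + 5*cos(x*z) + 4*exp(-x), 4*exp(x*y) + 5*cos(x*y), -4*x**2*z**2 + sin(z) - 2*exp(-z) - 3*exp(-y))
-8*x**2*z + 4*x*exp(x*y) - 5*x*sin(x*y) - 5*z*sin(x*z) + 2*exp(x + y) + cos(z) + 2*exp(-z) - 4*exp(-x)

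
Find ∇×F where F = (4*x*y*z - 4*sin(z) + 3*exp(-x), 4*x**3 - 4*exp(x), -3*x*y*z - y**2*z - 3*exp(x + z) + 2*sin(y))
(-3*x*z - 2*y*z + 2*cos(y), 4*x*y + 3*y*z + 3*exp(x + z) - 4*cos(z), 12*x**2 - 4*x*z - 4*exp(x))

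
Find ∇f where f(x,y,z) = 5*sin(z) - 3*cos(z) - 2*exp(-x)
(2*exp(-x), 0, 3*sin(z) + 5*cos(z))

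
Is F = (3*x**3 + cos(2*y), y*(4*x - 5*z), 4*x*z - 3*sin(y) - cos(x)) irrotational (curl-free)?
No, ∇×F = (5*y - 3*cos(y), -4*z - sin(x), 4*y + 2*sin(2*y))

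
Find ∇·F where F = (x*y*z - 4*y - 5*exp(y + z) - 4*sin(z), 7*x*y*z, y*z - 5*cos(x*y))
7*x*z + y*z + y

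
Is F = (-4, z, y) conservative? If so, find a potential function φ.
Yes, F is conservative. φ = -4*x + y*z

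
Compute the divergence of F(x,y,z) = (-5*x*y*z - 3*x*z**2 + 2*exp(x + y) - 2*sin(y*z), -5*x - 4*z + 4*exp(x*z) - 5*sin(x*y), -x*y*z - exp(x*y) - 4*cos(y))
-x*y - 5*x*cos(x*y) - 5*y*z - 3*z**2 + 2*exp(x + y)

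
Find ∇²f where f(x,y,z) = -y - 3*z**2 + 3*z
-6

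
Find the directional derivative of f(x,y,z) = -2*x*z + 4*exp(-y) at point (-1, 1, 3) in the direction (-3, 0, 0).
6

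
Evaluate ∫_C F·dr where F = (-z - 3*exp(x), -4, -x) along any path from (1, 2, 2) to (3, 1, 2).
3*E*(1 - exp(2))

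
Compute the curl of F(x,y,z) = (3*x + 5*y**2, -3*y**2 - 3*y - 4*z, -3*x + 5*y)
(9, 3, -10*y)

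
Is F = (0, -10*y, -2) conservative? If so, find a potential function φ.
Yes, F is conservative. φ = -5*y**2 - 2*z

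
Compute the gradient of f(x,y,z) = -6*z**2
(0, 0, -12*z)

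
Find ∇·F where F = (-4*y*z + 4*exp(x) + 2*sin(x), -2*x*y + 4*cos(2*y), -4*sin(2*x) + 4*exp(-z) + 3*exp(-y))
-2*x + 4*exp(x) - 8*sin(2*y) + 2*cos(x) - 4*exp(-z)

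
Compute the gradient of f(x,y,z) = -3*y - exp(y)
(0, -exp(y) - 3, 0)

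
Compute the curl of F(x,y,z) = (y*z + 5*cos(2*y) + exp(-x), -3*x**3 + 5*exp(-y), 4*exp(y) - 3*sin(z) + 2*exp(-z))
(4*exp(y), y, -9*x**2 - z + 10*sin(2*y))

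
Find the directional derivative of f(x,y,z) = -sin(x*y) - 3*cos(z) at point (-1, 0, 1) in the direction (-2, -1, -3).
-sqrt(14)*(1 + 9*sin(1))/14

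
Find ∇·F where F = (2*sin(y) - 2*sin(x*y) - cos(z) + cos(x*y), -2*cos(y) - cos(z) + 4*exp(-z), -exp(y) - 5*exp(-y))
-y*sin(x*y) - 2*y*cos(x*y) + 2*sin(y)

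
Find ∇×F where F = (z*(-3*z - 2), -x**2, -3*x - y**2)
(-2*y, 1 - 6*z, -2*x)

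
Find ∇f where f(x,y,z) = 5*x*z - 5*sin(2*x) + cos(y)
(5*z - 10*cos(2*x), -sin(y), 5*x)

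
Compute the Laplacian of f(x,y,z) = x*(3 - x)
-2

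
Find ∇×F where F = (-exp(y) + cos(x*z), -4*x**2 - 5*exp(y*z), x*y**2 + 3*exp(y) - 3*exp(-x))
(2*x*y + 5*y*exp(y*z) + 3*exp(y), -x*sin(x*z) - y**2 - 3*exp(-x), -8*x + exp(y))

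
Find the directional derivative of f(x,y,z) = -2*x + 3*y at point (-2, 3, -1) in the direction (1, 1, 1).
sqrt(3)/3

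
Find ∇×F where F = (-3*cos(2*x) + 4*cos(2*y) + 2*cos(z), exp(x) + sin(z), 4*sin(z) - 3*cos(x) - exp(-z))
(-cos(z), -3*sin(x) - 2*sin(z), exp(x) + 8*sin(2*y))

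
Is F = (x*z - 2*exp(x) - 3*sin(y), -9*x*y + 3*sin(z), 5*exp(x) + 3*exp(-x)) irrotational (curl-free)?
No, ∇×F = (-3*cos(z), x - 5*exp(x) + 3*exp(-x), -9*y + 3*cos(y))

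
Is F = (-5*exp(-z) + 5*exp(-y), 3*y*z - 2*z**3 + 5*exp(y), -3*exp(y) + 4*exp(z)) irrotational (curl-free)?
No, ∇×F = (-3*y + 6*z**2 - 3*exp(y), 5*exp(-z), 5*exp(-y))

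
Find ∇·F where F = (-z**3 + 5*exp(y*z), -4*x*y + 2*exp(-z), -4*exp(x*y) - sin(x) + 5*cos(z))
-4*x - 5*sin(z)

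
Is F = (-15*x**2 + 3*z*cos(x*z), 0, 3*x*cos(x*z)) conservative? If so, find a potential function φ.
Yes, F is conservative. φ = -5*x**3 + 3*sin(x*z)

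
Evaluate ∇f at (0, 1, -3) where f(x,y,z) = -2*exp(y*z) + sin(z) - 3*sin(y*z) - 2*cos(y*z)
(0, 9*cos(3) + 6*exp(-3) + 6*sin(3), -2*exp(-3) - 2*sqrt(2)*sin(pi/4 + 3))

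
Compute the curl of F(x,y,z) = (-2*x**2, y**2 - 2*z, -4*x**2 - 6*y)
(-4, 8*x, 0)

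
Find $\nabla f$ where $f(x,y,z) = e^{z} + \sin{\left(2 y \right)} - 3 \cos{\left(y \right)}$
(0, 3*sin(y) + 2*cos(2*y), exp(z))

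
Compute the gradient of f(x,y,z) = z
(0, 0, 1)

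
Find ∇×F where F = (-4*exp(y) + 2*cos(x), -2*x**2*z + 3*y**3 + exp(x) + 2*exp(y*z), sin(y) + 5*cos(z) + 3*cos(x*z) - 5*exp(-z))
(2*x**2 - 2*y*exp(y*z) + cos(y), 3*z*sin(x*z), -4*x*z + exp(x) + 4*exp(y))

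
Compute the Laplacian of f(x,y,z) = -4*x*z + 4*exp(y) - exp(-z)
4*exp(y) - exp(-z)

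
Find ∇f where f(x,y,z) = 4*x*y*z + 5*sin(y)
(4*y*z, 4*x*z + 5*cos(y), 4*x*y)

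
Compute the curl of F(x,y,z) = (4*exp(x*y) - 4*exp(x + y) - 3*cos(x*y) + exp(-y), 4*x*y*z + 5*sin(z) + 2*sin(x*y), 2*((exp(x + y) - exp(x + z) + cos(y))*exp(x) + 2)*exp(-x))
(-4*x*y + 2*exp(x + y) - 2*sin(y) - 5*cos(z), 2*((-exp(x + y) + exp(x + z))*exp(x) + 2)*exp(-x), -4*x*exp(x*y) - 3*x*sin(x*y) + 4*y*z + 2*y*cos(x*y) + 4*exp(x + y) + exp(-y))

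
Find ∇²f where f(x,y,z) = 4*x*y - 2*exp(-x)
-2*exp(-x)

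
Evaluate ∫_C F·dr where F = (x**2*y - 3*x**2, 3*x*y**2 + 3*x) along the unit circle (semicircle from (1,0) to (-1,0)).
2 + 7*pi/4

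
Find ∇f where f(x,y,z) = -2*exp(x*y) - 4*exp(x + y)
(-2*y*exp(x*y) - 4*exp(x + y), -2*x*exp(x*y) - 4*exp(x + y), 0)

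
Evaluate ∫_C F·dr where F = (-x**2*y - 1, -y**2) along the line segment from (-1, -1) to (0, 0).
-13/12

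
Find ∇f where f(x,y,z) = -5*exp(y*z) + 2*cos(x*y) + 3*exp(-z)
(-2*y*sin(x*y), -2*x*sin(x*y) - 5*z*exp(y*z), -5*y*exp(y*z) - 3*exp(-z))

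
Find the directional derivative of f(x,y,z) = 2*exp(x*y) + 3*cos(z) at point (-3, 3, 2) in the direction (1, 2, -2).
-2*exp(-9) + 2*sin(2)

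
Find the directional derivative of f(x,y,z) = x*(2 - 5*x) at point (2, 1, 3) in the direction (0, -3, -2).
0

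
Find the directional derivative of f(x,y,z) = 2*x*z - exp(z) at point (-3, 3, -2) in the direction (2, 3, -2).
2*sqrt(17)*(1 + 2*exp(2))*exp(-2)/17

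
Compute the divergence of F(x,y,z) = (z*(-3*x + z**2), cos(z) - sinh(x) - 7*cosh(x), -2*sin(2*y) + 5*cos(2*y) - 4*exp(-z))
-3*z + 4*exp(-z)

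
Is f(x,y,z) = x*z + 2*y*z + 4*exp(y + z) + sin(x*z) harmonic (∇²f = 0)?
No, ∇²f = -x**2*sin(x*z) - z**2*sin(x*z) + 8*exp(y + z)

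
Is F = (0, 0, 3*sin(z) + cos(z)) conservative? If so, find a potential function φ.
Yes, F is conservative. φ = sin(z) - 3*cos(z)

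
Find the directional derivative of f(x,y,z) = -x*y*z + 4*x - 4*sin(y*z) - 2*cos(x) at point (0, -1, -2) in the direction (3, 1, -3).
2*sqrt(19)*(3 - 2*cos(2))/19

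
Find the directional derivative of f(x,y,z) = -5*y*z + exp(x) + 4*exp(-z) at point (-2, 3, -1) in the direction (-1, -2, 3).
sqrt(14)*((-55 - 12*E)*exp(2) - 1)*exp(-2)/14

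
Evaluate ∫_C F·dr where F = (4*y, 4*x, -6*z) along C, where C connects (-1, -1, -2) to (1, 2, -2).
4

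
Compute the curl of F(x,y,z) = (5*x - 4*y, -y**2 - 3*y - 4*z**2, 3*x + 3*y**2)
(6*y + 8*z, -3, 4)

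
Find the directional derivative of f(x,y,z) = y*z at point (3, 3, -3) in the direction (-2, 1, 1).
0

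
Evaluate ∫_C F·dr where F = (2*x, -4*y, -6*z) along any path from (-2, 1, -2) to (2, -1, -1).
9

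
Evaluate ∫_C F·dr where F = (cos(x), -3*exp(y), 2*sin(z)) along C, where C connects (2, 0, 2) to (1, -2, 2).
-sin(2) - 3*exp(-2) + sin(1) + 3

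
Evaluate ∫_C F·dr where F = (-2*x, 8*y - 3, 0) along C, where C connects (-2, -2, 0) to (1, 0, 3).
-19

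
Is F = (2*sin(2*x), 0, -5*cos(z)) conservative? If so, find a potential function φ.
Yes, F is conservative. φ = -5*sin(z) - cos(2*x)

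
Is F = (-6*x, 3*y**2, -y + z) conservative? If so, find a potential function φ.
No, ∇×F = (-1, 0, 0) ≠ 0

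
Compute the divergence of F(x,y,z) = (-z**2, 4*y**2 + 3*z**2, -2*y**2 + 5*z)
8*y + 5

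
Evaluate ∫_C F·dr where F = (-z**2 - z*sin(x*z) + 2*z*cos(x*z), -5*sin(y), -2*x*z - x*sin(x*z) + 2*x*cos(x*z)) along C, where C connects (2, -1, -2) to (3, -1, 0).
2*sin(4) - cos(4) + 9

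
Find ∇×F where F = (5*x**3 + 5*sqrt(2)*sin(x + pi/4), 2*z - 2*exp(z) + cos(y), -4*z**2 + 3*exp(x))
(2*exp(z) - 2, -3*exp(x), 0)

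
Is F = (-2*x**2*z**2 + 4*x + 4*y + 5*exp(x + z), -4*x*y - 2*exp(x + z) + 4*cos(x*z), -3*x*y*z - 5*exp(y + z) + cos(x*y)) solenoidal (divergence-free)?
No, ∇·F = -3*x*y - 4*x*z**2 - 4*x + 5*exp(x + z) - 5*exp(y + z) + 4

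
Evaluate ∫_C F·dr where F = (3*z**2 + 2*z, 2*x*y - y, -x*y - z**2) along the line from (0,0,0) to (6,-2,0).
14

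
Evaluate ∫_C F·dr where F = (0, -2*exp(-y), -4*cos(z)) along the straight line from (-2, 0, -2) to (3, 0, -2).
0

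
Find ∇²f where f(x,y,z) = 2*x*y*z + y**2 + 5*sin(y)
2 - 5*sin(y)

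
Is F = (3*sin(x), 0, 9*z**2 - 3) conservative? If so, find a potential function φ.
Yes, F is conservative. φ = 3*z**3 - 3*z - 3*cos(x)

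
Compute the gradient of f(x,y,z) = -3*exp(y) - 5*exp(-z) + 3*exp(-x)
(-3*exp(-x), -3*exp(y), 5*exp(-z))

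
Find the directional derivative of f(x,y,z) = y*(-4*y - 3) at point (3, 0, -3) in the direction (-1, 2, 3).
-3*sqrt(14)/7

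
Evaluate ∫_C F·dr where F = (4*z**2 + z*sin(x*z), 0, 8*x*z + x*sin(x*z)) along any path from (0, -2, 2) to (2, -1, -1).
9 - cos(2)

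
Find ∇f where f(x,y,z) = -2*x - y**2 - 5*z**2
(-2, -2*y, -10*z)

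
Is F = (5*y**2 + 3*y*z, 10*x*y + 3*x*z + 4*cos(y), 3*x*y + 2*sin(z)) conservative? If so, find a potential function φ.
Yes, F is conservative. φ = 5*x*y**2 + 3*x*y*z + 4*sin(y) - 2*cos(z)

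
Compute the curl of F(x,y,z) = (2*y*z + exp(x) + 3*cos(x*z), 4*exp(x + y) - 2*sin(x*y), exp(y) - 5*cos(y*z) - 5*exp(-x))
(5*z*sin(y*z) + exp(y), -3*x*sin(x*z) + 2*y - 5*exp(-x), -2*y*cos(x*y) - 2*z + 4*exp(x + y))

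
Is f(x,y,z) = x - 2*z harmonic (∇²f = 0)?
Yes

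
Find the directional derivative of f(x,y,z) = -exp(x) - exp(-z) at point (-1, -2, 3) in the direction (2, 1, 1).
sqrt(6)*(1 - 2*exp(2))*exp(-3)/6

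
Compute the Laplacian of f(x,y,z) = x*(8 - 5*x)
-10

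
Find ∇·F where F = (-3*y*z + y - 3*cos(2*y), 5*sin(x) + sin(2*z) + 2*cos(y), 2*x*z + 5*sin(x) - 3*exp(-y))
2*x - 2*sin(y)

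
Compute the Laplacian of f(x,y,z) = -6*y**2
-12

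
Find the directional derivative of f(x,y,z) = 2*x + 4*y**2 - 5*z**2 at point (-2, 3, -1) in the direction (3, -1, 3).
12*sqrt(19)/19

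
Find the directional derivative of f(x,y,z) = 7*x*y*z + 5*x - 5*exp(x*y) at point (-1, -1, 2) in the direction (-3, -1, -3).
20*sqrt(19)*(1 - E)/19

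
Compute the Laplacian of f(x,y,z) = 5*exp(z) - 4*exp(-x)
5*exp(z) - 4*exp(-x)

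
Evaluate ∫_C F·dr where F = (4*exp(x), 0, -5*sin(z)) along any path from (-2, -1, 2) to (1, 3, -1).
-4*exp(-2) - 5*cos(2) + 5*cos(1) + 4*E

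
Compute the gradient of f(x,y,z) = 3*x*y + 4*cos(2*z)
(3*y, 3*x, -8*sin(2*z))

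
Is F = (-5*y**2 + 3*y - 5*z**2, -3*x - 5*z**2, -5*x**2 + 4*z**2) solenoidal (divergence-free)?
No, ∇·F = 8*z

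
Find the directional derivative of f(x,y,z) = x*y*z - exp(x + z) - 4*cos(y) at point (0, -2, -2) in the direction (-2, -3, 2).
4*sqrt(17)*(-2 + 3*sin(2))/17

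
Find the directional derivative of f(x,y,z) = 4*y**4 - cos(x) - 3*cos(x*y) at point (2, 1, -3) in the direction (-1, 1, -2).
sqrt(6)*(sin(2) + 8)/3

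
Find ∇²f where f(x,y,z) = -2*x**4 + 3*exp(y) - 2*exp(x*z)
-2*x**2*exp(x*z) - 24*x**2 - 2*z**2*exp(x*z) + 3*exp(y)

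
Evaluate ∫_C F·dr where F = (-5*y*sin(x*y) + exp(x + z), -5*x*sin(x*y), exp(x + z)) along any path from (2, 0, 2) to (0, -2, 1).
E - exp(4)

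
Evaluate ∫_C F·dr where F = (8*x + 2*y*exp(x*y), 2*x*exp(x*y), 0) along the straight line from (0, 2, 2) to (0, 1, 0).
0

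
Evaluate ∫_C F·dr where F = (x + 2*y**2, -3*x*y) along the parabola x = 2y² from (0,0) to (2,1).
5/2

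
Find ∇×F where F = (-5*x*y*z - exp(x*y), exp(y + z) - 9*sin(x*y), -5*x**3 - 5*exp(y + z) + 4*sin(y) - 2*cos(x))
(-6*exp(y + z) + 4*cos(y), 15*x**2 - 5*x*y - 2*sin(x), 5*x*z + x*exp(x*y) - 9*y*cos(x*y))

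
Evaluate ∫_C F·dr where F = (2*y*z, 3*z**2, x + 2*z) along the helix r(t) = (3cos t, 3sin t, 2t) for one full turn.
4*pi*(36 - 5*pi)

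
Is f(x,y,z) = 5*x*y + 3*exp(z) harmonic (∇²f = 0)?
No, ∇²f = 3*exp(z)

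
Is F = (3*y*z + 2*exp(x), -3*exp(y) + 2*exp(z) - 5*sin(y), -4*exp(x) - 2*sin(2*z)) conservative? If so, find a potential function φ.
No, ∇×F = (-2*exp(z), 3*y + 4*exp(x), -3*z) ≠ 0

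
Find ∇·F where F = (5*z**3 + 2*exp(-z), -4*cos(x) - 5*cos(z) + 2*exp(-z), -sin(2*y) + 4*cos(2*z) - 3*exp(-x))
-8*sin(2*z)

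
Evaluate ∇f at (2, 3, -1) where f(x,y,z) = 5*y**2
(0, 30, 0)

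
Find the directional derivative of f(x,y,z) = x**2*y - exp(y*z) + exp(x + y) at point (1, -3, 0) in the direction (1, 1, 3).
2*sqrt(11)*(1 + 2*exp(2))*exp(-2)/11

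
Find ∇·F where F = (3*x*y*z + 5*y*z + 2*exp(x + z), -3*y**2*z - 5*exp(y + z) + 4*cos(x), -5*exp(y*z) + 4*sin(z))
-3*y*z - 5*y*exp(y*z) + 2*exp(x + z) - 5*exp(y + z) + 4*cos(z)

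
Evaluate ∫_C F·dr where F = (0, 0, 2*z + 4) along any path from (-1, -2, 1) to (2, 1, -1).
-8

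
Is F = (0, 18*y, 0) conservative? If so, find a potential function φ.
Yes, F is conservative. φ = 9*y**2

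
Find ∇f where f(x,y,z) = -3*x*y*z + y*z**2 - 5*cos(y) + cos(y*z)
(-3*y*z, -3*x*z + z**2 - z*sin(y*z) + 5*sin(y), y*(-3*x + 2*z - sin(y*z)))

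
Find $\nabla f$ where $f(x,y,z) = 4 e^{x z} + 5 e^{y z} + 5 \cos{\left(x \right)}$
(4*z*exp(x*z) - 5*sin(x), 5*z*exp(y*z), 4*x*exp(x*z) + 5*y*exp(y*z))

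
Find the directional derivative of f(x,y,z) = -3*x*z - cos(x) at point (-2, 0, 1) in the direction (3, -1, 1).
-3*sqrt(11)*(sin(2) + 1)/11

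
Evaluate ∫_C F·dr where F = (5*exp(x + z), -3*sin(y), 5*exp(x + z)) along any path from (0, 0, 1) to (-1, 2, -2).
-5*E - 3 + 3*cos(2) + 5*exp(-3)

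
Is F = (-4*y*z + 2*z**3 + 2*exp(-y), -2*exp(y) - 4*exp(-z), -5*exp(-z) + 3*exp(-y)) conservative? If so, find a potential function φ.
No, ∇×F = (-4*exp(-z) - 3*exp(-y), -4*y + 6*z**2, 4*z + 2*exp(-y)) ≠ 0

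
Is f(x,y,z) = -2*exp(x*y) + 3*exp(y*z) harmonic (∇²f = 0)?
No, ∇²f = -2*x**2*exp(x*y) - 2*y**2*exp(x*y) + 3*y**2*exp(y*z) + 3*z**2*exp(y*z)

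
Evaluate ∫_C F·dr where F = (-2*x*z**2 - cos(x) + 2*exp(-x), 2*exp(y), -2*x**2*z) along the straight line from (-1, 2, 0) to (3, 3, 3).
-81 - 2*exp(2) - sin(1) - sin(3) - 2*exp(-3) + 2*E + 2*exp(3)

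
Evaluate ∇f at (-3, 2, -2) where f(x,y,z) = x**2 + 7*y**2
(-6, 28, 0)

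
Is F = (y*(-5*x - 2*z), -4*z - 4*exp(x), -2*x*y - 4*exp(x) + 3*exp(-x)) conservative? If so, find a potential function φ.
No, ∇×F = (4 - 2*x, sinh(x) + 7*cosh(x), 5*x + 2*z - 4*exp(x)) ≠ 0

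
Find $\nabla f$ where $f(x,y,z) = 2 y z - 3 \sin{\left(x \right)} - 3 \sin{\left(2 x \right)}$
(-3*cos(x) - 6*cos(2*x), 2*z, 2*y)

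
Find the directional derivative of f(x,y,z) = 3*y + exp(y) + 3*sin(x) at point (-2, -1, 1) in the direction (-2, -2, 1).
-2 - 2*exp(-1)/3 - 2*cos(2)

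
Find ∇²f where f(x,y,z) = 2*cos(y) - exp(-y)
-2*cos(y) - exp(-y)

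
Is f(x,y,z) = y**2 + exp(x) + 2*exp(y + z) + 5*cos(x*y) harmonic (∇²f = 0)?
No, ∇²f = -5*x**2*cos(x*y) - 5*y**2*cos(x*y) + exp(x) + 4*exp(y + z) + 2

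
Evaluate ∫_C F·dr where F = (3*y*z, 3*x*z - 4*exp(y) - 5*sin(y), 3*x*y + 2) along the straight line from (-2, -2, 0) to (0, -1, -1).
-2 - 4*exp(-1) + 4*exp(-2) - 5*cos(2) + 5*cos(1)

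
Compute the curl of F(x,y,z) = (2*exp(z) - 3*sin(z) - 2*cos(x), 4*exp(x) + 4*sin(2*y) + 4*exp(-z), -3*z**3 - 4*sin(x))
(4*exp(-z), 2*exp(z) + 4*cos(x) - 3*cos(z), 4*exp(x))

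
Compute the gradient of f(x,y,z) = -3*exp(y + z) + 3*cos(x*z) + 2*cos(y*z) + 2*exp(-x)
(-3*z*sin(x*z) - 2*exp(-x), -2*z*sin(y*z) - 3*exp(y + z), -3*x*sin(x*z) - 2*y*sin(y*z) - 3*exp(y + z))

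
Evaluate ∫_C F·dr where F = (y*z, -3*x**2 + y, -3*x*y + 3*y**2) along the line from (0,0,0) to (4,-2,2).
158/3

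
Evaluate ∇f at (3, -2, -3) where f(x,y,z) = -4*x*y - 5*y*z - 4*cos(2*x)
(8*sin(6) + 8, 3, 10)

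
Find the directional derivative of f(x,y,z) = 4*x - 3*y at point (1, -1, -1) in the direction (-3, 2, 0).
-18*sqrt(13)/13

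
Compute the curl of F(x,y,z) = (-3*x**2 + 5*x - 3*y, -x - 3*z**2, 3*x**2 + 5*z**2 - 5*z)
(6*z, -6*x, 2)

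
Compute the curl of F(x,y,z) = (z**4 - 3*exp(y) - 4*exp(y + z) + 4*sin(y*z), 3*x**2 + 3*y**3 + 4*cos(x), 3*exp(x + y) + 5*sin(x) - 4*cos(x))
(3*exp(x + y), 4*y*cos(y*z) + 4*z**3 - 3*exp(x + y) - 4*exp(y + z) - 4*sin(x) - 5*cos(x), 6*x - 4*z*cos(y*z) + 3*exp(y) + 4*exp(y + z) - 4*sin(x))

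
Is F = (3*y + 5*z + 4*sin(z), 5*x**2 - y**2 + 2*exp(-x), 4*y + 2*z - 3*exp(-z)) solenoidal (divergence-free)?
No, ∇·F = -2*y + 2 + 3*exp(-z)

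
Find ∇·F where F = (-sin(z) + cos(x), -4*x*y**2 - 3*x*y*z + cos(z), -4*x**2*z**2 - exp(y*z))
-8*x**2*z - 8*x*y - 3*x*z - y*exp(y*z) - sin(x)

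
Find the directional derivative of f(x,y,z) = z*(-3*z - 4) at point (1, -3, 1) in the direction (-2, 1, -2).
20/3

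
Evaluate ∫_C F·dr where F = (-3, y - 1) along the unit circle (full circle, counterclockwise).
0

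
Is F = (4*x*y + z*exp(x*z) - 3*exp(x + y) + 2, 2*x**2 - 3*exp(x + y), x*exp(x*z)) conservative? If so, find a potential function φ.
Yes, F is conservative. φ = 2*x**2*y + 2*x + exp(x*z) - 3*exp(x + y)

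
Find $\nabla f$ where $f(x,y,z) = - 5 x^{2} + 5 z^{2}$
(-10*x, 0, 10*z)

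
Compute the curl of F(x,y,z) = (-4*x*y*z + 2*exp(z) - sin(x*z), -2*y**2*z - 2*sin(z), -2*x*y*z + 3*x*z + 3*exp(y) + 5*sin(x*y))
(-2*x*z + 5*x*cos(x*y) + 2*y**2 + 3*exp(y) + 2*cos(z), -4*x*y - x*cos(x*z) + 2*y*z - 5*y*cos(x*y) - 3*z + 2*exp(z), 4*x*z)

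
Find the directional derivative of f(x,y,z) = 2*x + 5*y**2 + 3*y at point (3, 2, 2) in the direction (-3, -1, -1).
-29*sqrt(11)/11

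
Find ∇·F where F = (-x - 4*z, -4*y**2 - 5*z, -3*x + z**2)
-8*y + 2*z - 1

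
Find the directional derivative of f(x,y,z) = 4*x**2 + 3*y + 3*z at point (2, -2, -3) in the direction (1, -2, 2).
16/3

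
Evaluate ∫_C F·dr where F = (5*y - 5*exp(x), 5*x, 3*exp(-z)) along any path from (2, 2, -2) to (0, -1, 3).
-25 - 3*exp(-3) + 8*exp(2)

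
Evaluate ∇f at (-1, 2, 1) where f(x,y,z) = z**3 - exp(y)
(0, -exp(2), 3)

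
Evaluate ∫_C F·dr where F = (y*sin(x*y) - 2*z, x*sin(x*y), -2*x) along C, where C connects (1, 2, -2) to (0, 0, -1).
-5 + cos(2)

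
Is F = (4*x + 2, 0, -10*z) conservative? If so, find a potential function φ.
Yes, F is conservative. φ = 2*x**2 + 2*x - 5*z**2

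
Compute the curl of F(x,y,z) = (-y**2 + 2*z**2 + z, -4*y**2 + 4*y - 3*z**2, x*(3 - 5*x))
(6*z, 10*x + 4*z - 2, 2*y)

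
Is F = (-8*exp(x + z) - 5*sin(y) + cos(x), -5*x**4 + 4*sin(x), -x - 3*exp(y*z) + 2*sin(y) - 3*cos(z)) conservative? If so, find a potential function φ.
No, ∇×F = (-3*z*exp(y*z) + 2*cos(y), 1 - 8*exp(x + z), -20*x**3 + 4*cos(x) + 5*cos(y)) ≠ 0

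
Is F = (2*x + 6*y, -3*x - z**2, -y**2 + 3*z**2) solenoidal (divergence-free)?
No, ∇·F = 6*z + 2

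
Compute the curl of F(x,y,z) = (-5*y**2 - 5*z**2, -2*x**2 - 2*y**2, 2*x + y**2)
(2*y, -10*z - 2, -4*x + 10*y)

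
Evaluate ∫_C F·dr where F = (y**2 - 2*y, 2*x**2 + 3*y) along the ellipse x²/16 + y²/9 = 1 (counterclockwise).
24*pi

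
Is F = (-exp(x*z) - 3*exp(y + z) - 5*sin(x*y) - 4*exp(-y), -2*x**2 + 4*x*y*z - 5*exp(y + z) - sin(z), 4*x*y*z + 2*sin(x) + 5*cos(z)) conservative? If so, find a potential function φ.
No, ∇×F = (-4*x*y + 4*x*z + 5*exp(y + z) + cos(z), -x*exp(x*z) - 4*y*z - 3*exp(y + z) - 2*cos(x), 5*x*cos(x*y) - 4*x + 4*y*z + 3*exp(y + z) - 4*exp(-y)) ≠ 0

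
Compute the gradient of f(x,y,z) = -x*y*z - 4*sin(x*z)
(-z*(y + 4*cos(x*z)), -x*z, -x*(y + 4*cos(x*z)))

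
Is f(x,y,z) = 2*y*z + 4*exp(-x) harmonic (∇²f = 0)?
No, ∇²f = 4*exp(-x)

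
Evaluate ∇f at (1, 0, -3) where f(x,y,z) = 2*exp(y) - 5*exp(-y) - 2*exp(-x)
(2*exp(-1), 7, 0)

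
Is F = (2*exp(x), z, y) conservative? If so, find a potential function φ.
Yes, F is conservative. φ = y*z + 2*exp(x)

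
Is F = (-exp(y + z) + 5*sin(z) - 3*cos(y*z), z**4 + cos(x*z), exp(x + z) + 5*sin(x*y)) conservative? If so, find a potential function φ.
No, ∇×F = (x*sin(x*z) + 5*x*cos(x*y) - 4*z**3, 3*y*sin(y*z) - 5*y*cos(x*y) - exp(x + z) - exp(y + z) + 5*cos(z), -z*sin(x*z) - 3*z*sin(y*z) + exp(y + z)) ≠ 0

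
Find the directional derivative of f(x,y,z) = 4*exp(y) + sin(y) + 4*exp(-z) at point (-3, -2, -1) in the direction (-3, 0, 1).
-2*sqrt(10)*E/5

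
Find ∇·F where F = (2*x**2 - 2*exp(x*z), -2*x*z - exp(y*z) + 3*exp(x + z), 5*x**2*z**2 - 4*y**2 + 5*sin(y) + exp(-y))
10*x**2*z + 4*x - 2*z*exp(x*z) - z*exp(y*z)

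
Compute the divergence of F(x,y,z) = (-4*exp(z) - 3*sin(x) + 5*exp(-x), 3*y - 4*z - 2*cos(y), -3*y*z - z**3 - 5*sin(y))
-3*y - 3*z**2 + 2*sin(y) - 3*cos(x) + 3 - 5*exp(-x)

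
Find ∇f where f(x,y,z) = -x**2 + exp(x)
(-2*x + exp(x), 0, 0)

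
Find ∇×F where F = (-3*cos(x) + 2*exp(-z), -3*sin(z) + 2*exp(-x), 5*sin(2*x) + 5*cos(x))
(3*cos(z), 5*sin(x) - 10*cos(2*x) - 2*exp(-z), -2*exp(-x))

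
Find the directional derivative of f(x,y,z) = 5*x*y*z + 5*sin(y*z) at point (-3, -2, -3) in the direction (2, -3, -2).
5*sqrt(17)*(-27 + 13*cos(6))/17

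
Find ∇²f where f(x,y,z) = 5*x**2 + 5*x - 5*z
10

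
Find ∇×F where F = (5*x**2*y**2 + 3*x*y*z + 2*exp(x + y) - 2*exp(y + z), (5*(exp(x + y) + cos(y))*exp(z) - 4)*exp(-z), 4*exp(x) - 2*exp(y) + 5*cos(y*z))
(-5*z*sin(y*z) - 2*exp(y) - 4*exp(-z), 3*x*y - 4*exp(x) - 2*exp(y + z), -10*x**2*y - 3*x*z + 3*exp(x + y) + 2*exp(y + z))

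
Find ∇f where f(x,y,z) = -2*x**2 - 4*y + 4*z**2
(-4*x, -4, 8*z)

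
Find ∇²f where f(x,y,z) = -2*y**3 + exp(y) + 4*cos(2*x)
-12*y + exp(y) - 16*cos(2*x)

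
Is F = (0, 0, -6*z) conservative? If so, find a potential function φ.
Yes, F is conservative. φ = -3*z**2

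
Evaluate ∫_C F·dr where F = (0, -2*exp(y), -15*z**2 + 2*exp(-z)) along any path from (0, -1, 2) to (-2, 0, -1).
-2*E + 2*exp(-2) + 2*exp(-1) + 43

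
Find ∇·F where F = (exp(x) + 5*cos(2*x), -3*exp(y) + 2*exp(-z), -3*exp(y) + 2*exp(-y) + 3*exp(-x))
exp(x) - 3*exp(y) - 10*sin(2*x)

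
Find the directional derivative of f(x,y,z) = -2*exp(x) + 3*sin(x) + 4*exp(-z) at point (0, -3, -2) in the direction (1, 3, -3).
sqrt(19)*(1 + 12*exp(2))/19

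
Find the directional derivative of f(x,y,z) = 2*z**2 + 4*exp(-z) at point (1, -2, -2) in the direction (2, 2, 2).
4*sqrt(3)*(-exp(2) - 2)/3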